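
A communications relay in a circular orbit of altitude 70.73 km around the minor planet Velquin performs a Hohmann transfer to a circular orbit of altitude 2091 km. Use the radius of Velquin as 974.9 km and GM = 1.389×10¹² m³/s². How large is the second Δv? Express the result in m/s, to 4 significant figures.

Δv ≈ 193.1 m/s

r₁ = 974.9 + 70.73 = 1045.6 km = 1.0456×10⁶ m.
r₂ = 974.9 + 2091 = 3065.9 km = 3.0659×10⁶ m.
Transfer ellipse a_t = (r₁ + r₂)/2 = 2.056×10⁶ m.
At r₁: circular v_c1 = √(μ/r₁) = 1153 m/s; transfer-periapsis v_p = √[μ(2/r₁ − 1/a_t)] = 1408 m/s.
At r₂: circular v_c2 = √(μ/r₂) = 673.1 m/s; transfer-apoapsis v_a = √[μ(2/r₂ − 1/a_t)] = 480.0 m/s.
Δv₂ = v_c2 − v_a = 193.1 m/s.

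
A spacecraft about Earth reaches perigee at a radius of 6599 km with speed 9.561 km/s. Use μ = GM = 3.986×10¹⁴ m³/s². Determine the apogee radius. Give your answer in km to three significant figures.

apogee radius ≈ 20500 km

r_p = 6.599×10⁶ m.
Specific energy ε = v²/2 − μ/r = -1.470×10⁷ J/kg, so a = −μ/(2ε) = 1.356×10⁷ m.
The apsides satisfy r_p + r_a = 2a, so the apogee radius is 2a − r_p = 2.052×10⁷ m = 20523 km.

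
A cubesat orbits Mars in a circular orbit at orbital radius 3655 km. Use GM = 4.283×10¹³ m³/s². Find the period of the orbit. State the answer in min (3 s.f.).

r = 3655 km = 3.655×10⁶ m.
Kepler's third law: T = 2π√(r³/μ) = 2π√((3.655×10⁶)³ / 4.283×10¹³).
r³/μ = 1.140×10⁶ s², so T = 2π × 1.068×10³ = 6.709×10³ s.
Converting: 6.709×10³ s ÷ 60.00 = 111.8 min.

T ≈ 112 min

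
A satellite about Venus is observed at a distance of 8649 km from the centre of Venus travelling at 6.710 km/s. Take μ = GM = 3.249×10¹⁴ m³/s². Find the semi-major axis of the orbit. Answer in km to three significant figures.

r = 8.649×10⁶ m.
Specific orbital energy ε = v²/2 − μ/r = (6710)²/2 − 3.249×10¹⁴/8.649×10⁶ = -1.505×10⁷ J/kg.
Since ε = −μ/(2a), a = −μ/(2ε) = 1.079×10⁷ m = 10792 km.

a ≈ 10800 km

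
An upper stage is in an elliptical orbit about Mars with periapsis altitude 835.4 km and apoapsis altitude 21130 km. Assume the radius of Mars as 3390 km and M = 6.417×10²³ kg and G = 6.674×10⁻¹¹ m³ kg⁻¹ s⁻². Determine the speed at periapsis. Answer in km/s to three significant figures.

μ = GM = 6.674×10⁻¹¹ × 6.417×10²³ = 4.283×10¹³ m³/s².
r_p = 3390 + 835.4 = 4225.4 km = 4.2254×10⁶ m.
r_a = 3390 + 21130 = 24520 km = 2.4520×10⁷ m.
Semi-major axis a = (r_p + r_a)/2 = 14373 km = 1.437×10⁷ m.
Vis-viva: v² = μ(2/r − 1/a) = 4.283×10¹³ × (4.733×10⁻⁷ − 6.958×10⁻⁸) = 1.729×10⁷ m²/s².
v = 4158 m/s = 4.158 km/s.

v ≈ 4.16 km/s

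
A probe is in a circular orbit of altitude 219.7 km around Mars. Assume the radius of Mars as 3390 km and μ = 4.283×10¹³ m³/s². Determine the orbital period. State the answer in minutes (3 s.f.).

r = 3390 + 219.7 = 3609.7 km = 3.6097×10⁶ m.
Kepler's third law: T = 2π√(r³/μ) = 2π√((3.610×10⁶)³ / 4.283×10¹³).
r³/μ = 1.098×10⁶ s², so T = 2π × 1.048×10³ = 6.584×10³ s.
Converting: 6.584×10³ s ÷ 60.00 = 109.7 minutes.

T ≈ 110 minutes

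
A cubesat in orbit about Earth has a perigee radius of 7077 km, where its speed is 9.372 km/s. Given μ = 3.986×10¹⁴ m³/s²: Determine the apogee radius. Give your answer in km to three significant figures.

apogee radius ≈ 25100 km

r_p = 7.077×10⁶ m.
Specific energy ε = v²/2 − μ/r = -1.241×10⁷ J/kg, so a = −μ/(2ε) = 1.606×10⁷ m.
The apsides satisfy r_p + r_a = 2a, so the apogee radius is 2a − r_p = 2.505×10⁷ m = 25052 km.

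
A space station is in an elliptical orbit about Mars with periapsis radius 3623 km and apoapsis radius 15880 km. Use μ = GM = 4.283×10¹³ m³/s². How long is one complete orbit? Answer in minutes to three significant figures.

T ≈ 487 minutes

Semi-major axis a = (r_p + r_a)/2 = (3623.0 + 15880)/2 = 9751.5 km = 9.752×10⁶ m.
By Kepler's third law T = 2π√(a³/μ) = 2π × 4.653×10³ = 2.924×10⁴ s.
= 487.3 minutes.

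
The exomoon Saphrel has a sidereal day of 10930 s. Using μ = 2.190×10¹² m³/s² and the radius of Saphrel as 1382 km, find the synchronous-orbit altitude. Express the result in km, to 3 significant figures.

h_sync ≈ 496 km

A synchronous orbit has period T, so by Kepler's third law a = (μT²/4π²)^(1/3).
μT²/4π² = 2.190×10¹² × (1.093×10⁴)² / 39.48 = 6.627×10¹⁸ m³.
a = 1.878×10⁶ m = 1878.3 km.
Altitude h = a − R = 1878.3 − 1382 = 496.34 km.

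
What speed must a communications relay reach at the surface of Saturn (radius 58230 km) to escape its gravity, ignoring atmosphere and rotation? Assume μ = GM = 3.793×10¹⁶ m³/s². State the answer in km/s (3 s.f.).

v_esc ≈ 36.1 km/s

r = R = 5.823×10⁷ m.
Escape speed v_esc = √(2μ/r) = √(2 × 3.793×10¹⁶ / 5.823×10⁷) = √(1.303×10⁹) = 36090 m/s.
= 36.09 km/s.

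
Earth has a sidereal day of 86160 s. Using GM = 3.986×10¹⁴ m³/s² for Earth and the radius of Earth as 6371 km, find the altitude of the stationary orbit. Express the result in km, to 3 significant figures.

h_sync ≈ 35800 km

A synchronous orbit has period T, so by Kepler's third law a = (μT²/4π²)^(1/3).
μT²/4π² = 3.986×10¹⁴ × (8.616×10⁴)² / 39.48 = 7.495×10²² m³.
a = 4.216×10⁷ m = 42163 km.
Altitude h = a − R = 42163 − 6371 = 35792 km.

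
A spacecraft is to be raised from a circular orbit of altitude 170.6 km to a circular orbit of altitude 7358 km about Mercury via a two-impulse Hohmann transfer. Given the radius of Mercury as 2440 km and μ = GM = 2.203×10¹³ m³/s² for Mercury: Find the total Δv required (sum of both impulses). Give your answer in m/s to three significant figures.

Δv_total ≈ 1270 m/s

r₁ = 2440 + 170.6 = 2610.6 km = 2.6106×10⁶ m.
r₂ = 2440 + 7358 = 9798.0 km = 9.7980×10⁶ m.
Transfer ellipse a_t = (r₁ + r₂)/2 = 6.204×10⁶ m.
At r₁: circular v_c1 = √(μ/r₁) = 2905 m/s; transfer-periherm v_p = √[μ(2/r₁ − 1/a_t)] = 3651 m/s.
Δv₁ = v_p − v_c1 = 745.6 m/s.
At r₂: circular v_c2 = √(μ/r₂) = 1499 m/s; transfer-apoherm v_a = √[μ(2/r₂ − 1/a_t)] = 972.7 m/s.
Δv₂ = v_c2 − v_a = 526.8 m/s.
Total Δv = Δv₁ + Δv₂ = 1272 m/s.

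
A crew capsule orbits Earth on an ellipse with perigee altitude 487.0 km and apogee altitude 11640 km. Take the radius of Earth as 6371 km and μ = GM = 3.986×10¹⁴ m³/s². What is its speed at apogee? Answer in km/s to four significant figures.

r_p = 6371 + 487.0 = 6858.0 km = 6.8580×10⁶ m.
r_a = 6371 + 11640 = 18011 km = 1.8011×10⁷ m.
Semi-major axis a = (r_p + r_a)/2 = 12434 km = 1.243×10⁷ m.
Vis-viva: v² = μ(2/r − 1/a) = 3.986×10¹⁴ × (1.110×10⁻⁷ − 8.042×10⁻⁸) = 1.221×10⁷ m²/s².
v = 3494 m/s = 3.494 km/s.

v ≈ 3.494 km/s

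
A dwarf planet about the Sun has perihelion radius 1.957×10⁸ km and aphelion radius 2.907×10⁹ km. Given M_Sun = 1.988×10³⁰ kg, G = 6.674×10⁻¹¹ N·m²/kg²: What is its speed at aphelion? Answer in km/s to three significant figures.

v ≈ 2.40 km/s

μ = GM = 6.674×10⁻¹¹ × 1.988×10³⁰ = 1.327×10²⁰ m³/s².
Semi-major axis a = (r_p + r_a)/2 = 1.5514×10⁹ km = 1.551×10¹² m.
Vis-viva: v² = μ(2/r − 1/a) = 1.327×10²⁰ × (6.880×10⁻¹³ − 6.446×10⁻¹³) = 5.758×10⁶ m²/s².
v = 2399 m/s = 2.399 km/s.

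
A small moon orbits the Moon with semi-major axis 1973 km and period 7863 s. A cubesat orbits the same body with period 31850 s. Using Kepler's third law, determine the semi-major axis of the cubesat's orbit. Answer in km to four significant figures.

Kepler's third law: a³ ∝ T², so a₂ = a₁ (T₂/T₁)^(2/3).
T₂/T₁ = 4.051, (T₂/T₁)^(2/3) = 2.541.
a₂ = 1973 × 2.541 = 5014 km.

a₂ ≈ 5014 km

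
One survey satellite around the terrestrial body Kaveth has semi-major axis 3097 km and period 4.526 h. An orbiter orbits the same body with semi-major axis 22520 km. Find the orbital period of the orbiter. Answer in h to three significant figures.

T₂ ≈ 88.7 h

Kepler's third law: T² ∝ a³, so T₂ = T₁ (a₂/a₁)^(3/2).
a₂/a₁ = 7.272, (a₂/a₁)^(3/2) = 19.61.
T₂ = 4.526 × 19.61 = 88.75 h.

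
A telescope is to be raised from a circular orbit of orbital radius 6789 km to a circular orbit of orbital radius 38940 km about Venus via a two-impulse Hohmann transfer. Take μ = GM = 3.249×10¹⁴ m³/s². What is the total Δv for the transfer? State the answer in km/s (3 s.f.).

Δv_total ≈ 3.42 km/s

r₁ = 6789 km = 6.789×10⁶ m.
r₂ = 38940 km = 3.894×10⁷ m.
Transfer ellipse a_t = (r₁ + r₂)/2 = 2.286×10⁷ m.
At r₁: circular v_c1 = √(μ/r₁) = 6918 m/s; transfer-periapsis v_p = √[μ(2/r₁ − 1/a_t)] = 9028 m/s.
Δv₁ = v_p − v_c1 = 2110 m/s.
At r₂: circular v_c2 = √(μ/r₂) = 2889 m/s; transfer-apoapsis v_a = √[μ(2/r₂ − 1/a_t)] = 1574 m/s.
Δv₂ = v_c2 − v_a = 1315 m/s.
Total Δv = Δv₁ + Δv₂ = 3425 m/s = 3.425 km/s.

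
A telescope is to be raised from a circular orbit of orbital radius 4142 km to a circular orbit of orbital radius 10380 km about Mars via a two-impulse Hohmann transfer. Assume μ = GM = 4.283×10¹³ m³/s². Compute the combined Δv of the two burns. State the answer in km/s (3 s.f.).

Δv_total ≈ 1.13 km/s

r₁ = 4142 km = 4.142×10⁶ m.
r₂ = 10380 km = 1.038×10⁷ m.
Transfer ellipse a_t = (r₁ + r₂)/2 = 7.261×10⁶ m.
At r₁: circular v_c1 = √(μ/r₁) = 3216 m/s; transfer-periapsis v_p = √[μ(2/r₁ − 1/a_t)] = 3845 m/s.
Δv₁ = v_p − v_c1 = 629.1 m/s.
At r₂: circular v_c2 = √(μ/r₂) = 2031 m/s; transfer-apoapsis v_a = √[μ(2/r₂ − 1/a_t)] = 1534 m/s.
Δv₂ = v_c2 − v_a = 497.1 m/s.
Total Δv = Δv₁ + Δv₂ = 1126 m/s = 1.126 km/s.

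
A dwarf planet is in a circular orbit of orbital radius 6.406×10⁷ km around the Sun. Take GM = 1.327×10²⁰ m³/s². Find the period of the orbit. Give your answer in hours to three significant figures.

r = 6.406×10⁷ km = 6.406×10¹⁰ m.
Kepler's third law: T = 2π√(r³/μ) = 2π√((6.406×10¹⁰)³ / 1.327×10²⁰).
r³/μ = 1.981×10¹² s², so T = 2π × 1.407×10⁶ = 8.844×10⁶ s.
Converting: 8.844×10⁶ s ÷ 3600 = 2457 hours.

T ≈ 2460 hours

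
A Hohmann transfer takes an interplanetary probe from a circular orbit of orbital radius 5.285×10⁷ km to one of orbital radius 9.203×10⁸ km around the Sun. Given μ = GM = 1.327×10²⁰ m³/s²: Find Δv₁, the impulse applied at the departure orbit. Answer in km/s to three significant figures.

Δv ≈ 18.8 km/s

r₁ = 5.285×10⁷ km = 5.285×10¹⁰ m.
r₂ = 9.203×10⁸ km = 9.203×10¹¹ m.
Transfer ellipse a_t = (r₁ + r₂)/2 = 4.866×10¹¹ m.
At r₁: circular v_c1 = √(μ/r₁) = 50110 m/s; transfer-perihelion v_p = √[μ(2/r₁ − 1/a_t)] = 68910 m/s.
Δv₁ = v_p − v_c1 = 18800 m/s.
= 18.80 km/s.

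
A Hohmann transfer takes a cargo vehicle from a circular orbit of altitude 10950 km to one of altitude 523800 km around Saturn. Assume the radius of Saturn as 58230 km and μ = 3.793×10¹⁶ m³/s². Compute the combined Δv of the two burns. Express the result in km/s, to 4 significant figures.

r₁ = 58230 + 10950 = 69180 km = 6.9180×10⁷ m.
r₂ = 58230 + 523800 = 582030 km = 5.8203×10⁸ m.
Transfer ellipse a_t = (r₁ + r₂)/2 = 3.256×10⁸ m.
At r₁: circular v_c1 = √(μ/r₁) = 23420 m/s; transfer-perikrone v_p = √[μ(2/r₁ − 1/a_t)] = 31310 m/s.
Δv₁ = v_p − v_c1 = 7891 m/s.
At r₂: circular v_c2 = √(μ/r₂) = 8073 m/s; transfer-apokrone v_a = √[μ(2/r₂ − 1/a_t)] = 3721 m/s.
Δv₂ = v_c2 − v_a = 4352 m/s.
Total Δv = Δv₁ + Δv₂ = 12240 m/s = 12.24 km/s.

Δv_total ≈ 12.24 km/s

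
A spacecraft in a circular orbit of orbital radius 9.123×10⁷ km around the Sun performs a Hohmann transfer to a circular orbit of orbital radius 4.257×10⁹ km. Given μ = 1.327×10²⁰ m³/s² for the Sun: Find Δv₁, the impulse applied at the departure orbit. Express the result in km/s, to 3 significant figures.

Δv ≈ 15.2 km/s

r₁ = 9.123×10⁷ km = 9.123×10¹⁰ m.
r₂ = 4.257×10⁹ km = 4.257×10¹² m.
Transfer ellipse a_t = (r₁ + r₂)/2 = 2.174×10¹² m.
At r₁: circular v_c1 = √(μ/r₁) = 38140 m/s; transfer-perihelion v_p = √[μ(2/r₁ − 1/a_t)] = 53370 m/s.
Δv₁ = v_p − v_c1 = 15230 m/s.
= 15.23 km/s.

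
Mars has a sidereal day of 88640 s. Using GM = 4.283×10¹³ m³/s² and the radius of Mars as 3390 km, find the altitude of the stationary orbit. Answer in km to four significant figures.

A synchronous orbit has period T, so by Kepler's third law a = (μT²/4π²)^(1/3).
μT²/4π² = 4.283×10¹³ × (8.864×10⁴)² / 39.48 = 8.524×10²¹ m³.
a = 2.043×10⁷ m = 20428 km.
Altitude h = a − R = 20428 − 3390 = 17038 km.

h_sync ≈ 17040 km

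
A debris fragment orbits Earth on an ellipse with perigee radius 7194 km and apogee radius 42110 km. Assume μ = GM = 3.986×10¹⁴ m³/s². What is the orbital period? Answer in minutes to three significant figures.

Semi-major axis a = (r_p + r_a)/2 = (7194.0 + 42110)/2 = 24652 km = 2.465×10⁷ m.
By Kepler's third law T = 2π√(a³/μ) = 2π × 6.131×10³ = 3.852×10⁴ s.
= 642.0 minutes.

T ≈ 642 minutes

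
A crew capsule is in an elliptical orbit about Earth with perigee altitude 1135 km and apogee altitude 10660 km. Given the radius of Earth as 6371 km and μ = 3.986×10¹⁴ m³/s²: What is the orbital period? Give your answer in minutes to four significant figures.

T ≈ 225.4 minutes

r_p = 6371 + 1135 = 7506.0 km = 7.5060×10⁶ m.
r_a = 6371 + 10660 = 17031 km = 1.7031×10⁷ m.
Semi-major axis a = (r_p + r_a)/2 = (7506.0 + 17031)/2 = 12268 km = 1.227×10⁷ m.
By Kepler's third law T = 2π√(a³/μ) = 2π × 2.152×10³ = 1.352×10⁴ s.
= 225.4 minutes.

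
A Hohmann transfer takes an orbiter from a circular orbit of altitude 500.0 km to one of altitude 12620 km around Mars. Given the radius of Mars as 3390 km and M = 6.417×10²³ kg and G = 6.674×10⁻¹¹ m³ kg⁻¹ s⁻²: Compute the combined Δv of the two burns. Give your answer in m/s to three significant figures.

Δv_total ≈ 1500 m/s

μ = GM = 6.674×10⁻¹¹ × 6.417×10²³ = 4.283×10¹³ m³/s².
r₁ = 3390 + 500.0 = 3890.0 km = 3.8900×10⁶ m.
r₂ = 3390 + 12620 = 16010 km = 1.6010×10⁷ m.
Transfer ellipse a_t = (r₁ + r₂)/2 = 9.950×10⁶ m.
At r₁: circular v_c1 = √(μ/r₁) = 3318 m/s; transfer-periapsis v_p = √[μ(2/r₁ − 1/a_t)] = 4209 m/s.
Δv₁ = v_p − v_c1 = 890.8 m/s.
At r₂: circular v_c2 = √(μ/r₂) = 1636 m/s; transfer-apoapsis v_a = √[μ(2/r₂ − 1/a_t)] = 1023 m/s.
Δv₂ = v_c2 − v_a = 612.9 m/s.
Total Δv = Δv₁ + Δv₂ = 1504 m/s.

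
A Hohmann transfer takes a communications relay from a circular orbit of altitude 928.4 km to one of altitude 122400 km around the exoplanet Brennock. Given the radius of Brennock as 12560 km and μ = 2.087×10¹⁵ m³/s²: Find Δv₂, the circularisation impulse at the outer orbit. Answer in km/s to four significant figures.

r₁ = 12560 + 928.4 = 13488 km = 1.3488×10⁷ m.
r₂ = 12560 + 122400 = 134960 km = 1.3496×10⁸ m.
Transfer ellipse a_t = (r₁ + r₂)/2 = 7.422×10⁷ m.
At r₁: circular v_c1 = √(μ/r₁) = 12440 m/s; transfer-periapsis v_p = √[μ(2/r₁ − 1/a_t)] = 16770 m/s.
At r₂: circular v_c2 = √(μ/r₂) = 3932 m/s; transfer-apoapsis v_a = √[μ(2/r₂ − 1/a_t)] = 1676 m/s.
Δv₂ = v_c2 − v_a = 2256 m/s.
= 2.256 km/s.

Δv ≈ 2.256 km/s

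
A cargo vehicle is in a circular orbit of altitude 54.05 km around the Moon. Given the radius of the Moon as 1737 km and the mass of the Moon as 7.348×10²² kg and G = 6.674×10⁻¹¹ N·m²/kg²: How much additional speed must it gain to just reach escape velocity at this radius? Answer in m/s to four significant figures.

Δv ≈ 685.4 m/s

μ = GM = 6.674×10⁻¹¹ × 7.348×10²² = 4.904×10¹² m³/s².
r = 1737 + 54.05 = 1791.0 km = 1.7910×10⁶ m.
Circular speed v_c = √(μ/r) = 1655 m/s.
Escape speed v_esc = √(2μ/r) = √2 × v_c = 2340 m/s.
Δv = v_esc − v_c = 685.4 m/s.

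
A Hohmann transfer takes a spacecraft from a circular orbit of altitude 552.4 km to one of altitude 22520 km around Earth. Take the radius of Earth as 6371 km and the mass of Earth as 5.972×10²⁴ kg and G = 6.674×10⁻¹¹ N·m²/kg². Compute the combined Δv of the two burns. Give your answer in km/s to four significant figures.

Δv_total ≈ 3.455 km/s

μ = GM = 6.674×10⁻¹¹ × 5.972×10²⁴ = 3.986×10¹⁴ m³/s².
r₁ = 6371 + 552.4 = 6923.4 km = 6.9234×10⁶ m.
r₂ = 6371 + 22520 = 28891 km = 2.8891×10⁷ m.
Transfer ellipse a_t = (r₁ + r₂)/2 = 1.791×10⁷ m.
At r₁: circular v_c1 = √(μ/r₁) = 7587 m/s; transfer-perigee v_p = √[μ(2/r₁ − 1/a_t)] = 9637 m/s.
Δv₁ = v_p − v_c1 = 2050 m/s.
At r₂: circular v_c2 = √(μ/r₂) = 3714 m/s; transfer-apogee v_a = √[μ(2/r₂ − 1/a_t)] = 2309 m/s.
Δv₂ = v_c2 − v_a = 1405 m/s.
Total Δv = Δv₁ + Δv₂ = 3455 m/s = 3.455 km/s.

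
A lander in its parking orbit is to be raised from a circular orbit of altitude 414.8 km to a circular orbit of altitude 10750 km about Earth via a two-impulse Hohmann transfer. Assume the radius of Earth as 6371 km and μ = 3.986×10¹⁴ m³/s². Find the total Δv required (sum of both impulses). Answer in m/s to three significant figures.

Δv_total ≈ 2700 m/s

r₁ = 6371 + 414.8 = 6785.8 km = 6.7858×10⁶ m.
r₂ = 6371 + 10750 = 17121 km = 1.7121×10⁷ m.
Transfer ellipse a_t = (r₁ + r₂)/2 = 1.195×10⁷ m.
At r₁: circular v_c1 = √(μ/r₁) = 7664 m/s; transfer-perigee v_p = √[μ(2/r₁ − 1/a_t)] = 9172 m/s.
Δv₁ = v_p − v_c1 = 1508 m/s.
At r₂: circular v_c2 = √(μ/r₂) = 4825 m/s; transfer-apogee v_a = √[μ(2/r₂ − 1/a_t)] = 3635 m/s.
Δv₂ = v_c2 − v_a = 1190 m/s.
Total Δv = Δv₁ + Δv₂ = 2698 m/s.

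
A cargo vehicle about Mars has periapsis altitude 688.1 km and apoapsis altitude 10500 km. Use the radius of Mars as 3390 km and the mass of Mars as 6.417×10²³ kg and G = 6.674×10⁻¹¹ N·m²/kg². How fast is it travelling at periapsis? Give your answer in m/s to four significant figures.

μ = GM = 6.674×10⁻¹¹ × 6.417×10²³ = 4.283×10¹³ m³/s².
r_p = 3390 + 688.1 = 4078.1 km = 4.0781×10⁶ m.
r_a = 3390 + 10500 = 13890 km = 1.3890×10⁷ m.
Semi-major axis a = (r_p + r_a)/2 = 8984.0 km = 8.984×10⁶ m.
Vis-viva: v² = μ(2/r − 1/a) = 4.283×10¹³ × (4.904×10⁻⁷ − 1.113×10⁻⁷) = 1.624×10⁷ m²/s².
v = 4029 m/s.

v ≈ 4029 m/s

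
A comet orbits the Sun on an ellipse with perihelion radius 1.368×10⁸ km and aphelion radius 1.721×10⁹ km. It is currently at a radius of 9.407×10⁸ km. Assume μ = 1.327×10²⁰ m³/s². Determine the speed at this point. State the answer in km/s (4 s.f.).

Semi-major axis a = (r_p + r_a)/2 = 9.2890×10⁸ km = 9.289×10¹¹ m.
Vis-viva: v² = μ(2/r − 1/a) = 1.327×10²⁰ × (2.126×10⁻¹² − 1.077×10⁻¹²) = 1.393×10⁸ m²/s².
v = 11800 m/s = 11.80 km/s.

v ≈ 11.80 km/s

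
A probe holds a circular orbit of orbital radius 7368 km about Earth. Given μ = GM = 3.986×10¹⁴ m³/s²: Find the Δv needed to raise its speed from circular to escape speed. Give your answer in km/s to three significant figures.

r = 7368 km = 7.368×10⁶ m.
Circular speed v_c = √(μ/r) = 7355 m/s.
Escape speed v_esc = √(2μ/r) = √2 × v_c = 10400 m/s.
Δv = v_esc − v_c = 3047 m/s = 3.047 km/s.

Δv ≈ 3.05 km/s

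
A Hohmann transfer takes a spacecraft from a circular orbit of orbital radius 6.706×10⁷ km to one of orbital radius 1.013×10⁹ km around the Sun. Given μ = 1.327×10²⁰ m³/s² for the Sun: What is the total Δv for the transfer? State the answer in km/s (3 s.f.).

Δv_total ≈ 23.9 km/s

r₁ = 6.706×10⁷ km = 6.706×10¹⁰ m.
r₂ = 1.013×10⁹ km = 1.013×10¹² m.
Transfer ellipse a_t = (r₁ + r₂)/2 = 5.400×10¹¹ m.
At r₁: circular v_c1 = √(μ/r₁) = 44480 m/s; transfer-perihelion v_p = √[μ(2/r₁ − 1/a_t)] = 60930 m/s.
Δv₁ = v_p − v_c1 = 16440 m/s.
At r₂: circular v_c2 = √(μ/r₂) = 11450 m/s; transfer-aphelion v_a = √[μ(2/r₂ − 1/a_t)] = 4033 m/s.
Δv₂ = v_c2 − v_a = 7412 m/s.
Total Δv = Δv₁ + Δv₂ = 23850 m/s = 23.85 km/s.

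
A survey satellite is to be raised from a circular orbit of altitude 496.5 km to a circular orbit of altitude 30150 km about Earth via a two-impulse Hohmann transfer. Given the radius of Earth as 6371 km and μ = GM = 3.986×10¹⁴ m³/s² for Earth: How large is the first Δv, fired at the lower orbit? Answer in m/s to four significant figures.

Δv ≈ 2266 m/s

r₁ = 6371 + 496.5 = 6867.5 km = 6.8675×10⁶ m.
r₂ = 6371 + 30150 = 36521 km = 3.6521×10⁷ m.
Transfer ellipse a_t = (r₁ + r₂)/2 = 2.169×10⁷ m.
At r₁: circular v_c1 = √(μ/r₁) = 7618 m/s; transfer-perigee v_p = √[μ(2/r₁ − 1/a_t)] = 9885 m/s.
Δv₁ = v_p − v_c1 = 2266 m/s.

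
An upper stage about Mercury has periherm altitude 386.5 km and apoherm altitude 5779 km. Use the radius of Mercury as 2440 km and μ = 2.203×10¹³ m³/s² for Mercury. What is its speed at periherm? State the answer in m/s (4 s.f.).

v ≈ 3406 m/s

r_p = 2440 + 386.5 = 2826.5 km = 2.8265×10⁶ m.
r_a = 2440 + 5779 = 8219.0 km = 8.2190×10⁶ m.
Semi-major axis a = (r_p + r_a)/2 = 5522.8 km = 5.523×10⁶ m.
Vis-viva: v² = μ(2/r − 1/a) = 2.203×10¹³ × (7.076×10⁻⁷ − 1.811×10⁻⁷) = 1.160×10⁷ m²/s².
v = 3406 m/s.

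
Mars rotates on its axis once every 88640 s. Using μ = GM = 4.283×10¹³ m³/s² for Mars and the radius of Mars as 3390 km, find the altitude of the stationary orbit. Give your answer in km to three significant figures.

A synchronous orbit has period T, so by Kepler's third law a = (μT²/4π²)^(1/3).
μT²/4π² = 4.283×10¹³ × (8.864×10⁴)² / 39.48 = 8.524×10²¹ m³.
a = 2.043×10⁷ m = 20428 km.
Altitude h = a − R = 20428 − 3390 = 17038 km.

h_sync ≈ 17000 km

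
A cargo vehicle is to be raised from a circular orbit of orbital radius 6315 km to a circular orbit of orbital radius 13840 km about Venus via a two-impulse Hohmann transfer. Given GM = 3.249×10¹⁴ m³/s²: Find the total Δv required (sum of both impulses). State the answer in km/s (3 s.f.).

r₁ = 6315 km = 6.315×10⁶ m.
r₂ = 13840 km = 1.384×10⁷ m.
Transfer ellipse a_t = (r₁ + r₂)/2 = 1.008×10⁷ m.
At r₁: circular v_c1 = √(μ/r₁) = 7173 m/s; transfer-periapsis v_p = √[μ(2/r₁ − 1/a_t)] = 8406 m/s.
Δv₁ = v_p − v_c1 = 1233 m/s.
At r₂: circular v_c2 = √(μ/r₂) = 4845 m/s; transfer-apoapsis v_a = √[μ(2/r₂ − 1/a_t)] = 3835 m/s.
Δv₂ = v_c2 − v_a = 1010 m/s.
Total Δv = Δv₁ + Δv₂ = 2243 m/s = 2.243 km/s.

Δv_total ≈ 2.24 km/s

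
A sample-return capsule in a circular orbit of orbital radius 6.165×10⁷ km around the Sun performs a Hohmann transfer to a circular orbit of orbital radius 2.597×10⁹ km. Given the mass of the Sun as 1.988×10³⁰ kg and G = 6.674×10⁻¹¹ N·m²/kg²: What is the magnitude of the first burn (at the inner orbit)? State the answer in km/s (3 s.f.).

μ = GM = 6.674×10⁻¹¹ × 1.988×10³⁰ = 1.327×10²⁰ m³/s².
r₁ = 6.165×10⁷ km = 6.165×10¹⁰ m.
r₂ = 2.597×10⁹ km = 2.597×10¹² m.
Transfer ellipse a_t = (r₁ + r₂)/2 = 1.329×10¹² m.
At r₁: circular v_c1 = √(μ/r₁) = 46390 m/s; transfer-perihelion v_p = √[μ(2/r₁ − 1/a_t)] = 64840 m/s.
Δv₁ = v_p − v_c1 = 18450 m/s.
= 18.45 km/s.

Δv ≈ 18.5 km/s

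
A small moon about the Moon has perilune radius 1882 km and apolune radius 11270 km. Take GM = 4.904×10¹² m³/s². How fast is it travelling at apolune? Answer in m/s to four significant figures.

v ≈ 352.9 m/s

Semi-major axis a = (r_p + r_a)/2 = 6576.0 km = 6.576×10⁶ m.
Vis-viva: v² = μ(2/r − 1/a) = 4.904×10¹² × (1.775×10⁻⁷ − 1.521×10⁻⁷) = 1.245×10⁵ m²/s².
v = 352.9 m/s.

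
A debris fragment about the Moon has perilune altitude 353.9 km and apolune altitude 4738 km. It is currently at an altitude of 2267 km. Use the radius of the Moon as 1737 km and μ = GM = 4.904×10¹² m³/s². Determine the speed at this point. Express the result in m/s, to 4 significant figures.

v ≈ 1142 m/s

r_p = 1737 + 353.9 = 2090.9 km = 2.0909×10⁶ m.
r_a = 1737 + 4738 = 6475.0 km = 6.4750×10⁶ m.
r = 1737 + 2267 = 4004.0 km = 4.004×10⁶ m.
Semi-major axis a = (r_p + r_a)/2 = 4282.9 km = 4.283×10⁶ m.
Vis-viva: v² = μ(2/r − 1/a) = 4.904×10¹² × (4.995×10⁻⁷ − 2.335×10⁻⁷) = 1.305×10⁶ m²/s².
v = 1142 m/s.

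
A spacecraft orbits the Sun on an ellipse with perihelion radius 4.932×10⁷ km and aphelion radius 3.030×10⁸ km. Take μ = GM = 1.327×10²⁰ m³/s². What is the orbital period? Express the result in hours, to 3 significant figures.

Semi-major axis a = (r_p + r_a)/2 = (4.9320×10⁷ + 3.0300×10⁸)/2 = 1.7616×10⁸ km = 1.762×10¹¹ m.
By Kepler's third law T = 2π√(a³/μ) = 2π × 6.418×10⁶ = 4.033×10⁷ s.
= 11200 hours.

T ≈ 11200 hours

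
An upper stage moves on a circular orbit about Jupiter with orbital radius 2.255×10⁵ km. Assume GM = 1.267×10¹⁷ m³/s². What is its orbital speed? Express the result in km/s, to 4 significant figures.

r = 2.255×10⁵ km = 2.255×10⁸ m.
For a circular orbit v = √(μ/r) = √(1.267×10¹⁷ / 2.255×10⁸) = √(5.619×10⁸) = 23700 m/s.
That is 23.70 km/s.

v ≈ 23.70 km/s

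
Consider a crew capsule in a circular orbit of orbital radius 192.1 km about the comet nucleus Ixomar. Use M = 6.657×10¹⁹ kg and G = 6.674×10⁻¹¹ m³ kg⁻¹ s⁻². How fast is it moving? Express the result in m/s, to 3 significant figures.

v ≈ 152 m/s

μ = GM = 6.674×10⁻¹¹ × 6.657×10¹⁹ = 4.443×10⁹ m³/s².
r = 192.1 km = 1.921×10⁵ m.
For a circular orbit v = √(μ/r) = √(4.443×10⁹ / 1.921×10⁵) = √(2.313×10⁴) = 152.1 m/s.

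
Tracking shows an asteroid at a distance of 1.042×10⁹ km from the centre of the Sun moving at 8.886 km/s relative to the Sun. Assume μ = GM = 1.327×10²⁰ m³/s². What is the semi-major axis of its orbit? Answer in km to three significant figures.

a ≈ 7.55×10⁸ km

r = 1.042×10¹² m.
Vis-viva rearranged: 1/a = 2/r − v²/μ = 1.919×10⁻¹² − 5.950×10⁻¹³ = 1.324×10⁻¹² m⁻¹.
a = 7.551×10¹¹ m = 7.5509×10⁸ km.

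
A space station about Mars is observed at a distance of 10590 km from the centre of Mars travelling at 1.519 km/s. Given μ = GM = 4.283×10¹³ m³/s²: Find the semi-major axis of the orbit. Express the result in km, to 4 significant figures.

a ≈ 7408 km

r = 1.059×10⁷ m.
Vis-viva rearranged: 1/a = 2/r − v²/μ = 1.889×10⁻⁷ − 5.387×10⁻⁸ = 1.350×10⁻⁷ m⁻¹.
a = 7.408×10⁶ m = 7408.2 km.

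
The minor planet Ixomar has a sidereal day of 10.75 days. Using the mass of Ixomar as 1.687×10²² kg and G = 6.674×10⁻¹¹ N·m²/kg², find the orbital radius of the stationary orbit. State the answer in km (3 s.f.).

r_sync ≈ 29100 km

μ = GM = 6.674×10⁻¹¹ × 1.687×10²² = 1.126×10¹² m³/s².
T = 10.75 days = 9.288×10⁵ s.
A synchronous orbit has period T, so by Kepler's third law a = (μT²/4π²)^(1/3).
μT²/4π² = 1.126×10¹² × (9.288×10⁵)² / 39.48 = 2.460×10²² m³.
a = 2.908×10⁷ m = 29085 km.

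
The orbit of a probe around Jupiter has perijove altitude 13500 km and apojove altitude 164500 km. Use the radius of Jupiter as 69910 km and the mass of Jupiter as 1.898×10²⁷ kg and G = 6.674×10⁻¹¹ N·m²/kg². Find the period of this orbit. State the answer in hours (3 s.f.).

T ≈ 9.82 hours

μ = GM = 6.674×10⁻¹¹ × 1.898×10²⁷ = 1.267×10¹⁷ m³/s².
r_p = 69910 + 13500 = 83410 km = 8.3410×10⁷ m.
r_a = 69910 + 164500 = 234410 km = 2.3441×10⁸ m.
Semi-major axis a = (r_p + r_a)/2 = (83410 + 2.3441×10⁵)/2 = 1.5891×10⁵ km = 1.589×10⁸ m.
By Kepler's third law T = 2π√(a³/μ) = 2π × 5.628×10³ = 3.536×10⁴ s.
= 9.823 hours.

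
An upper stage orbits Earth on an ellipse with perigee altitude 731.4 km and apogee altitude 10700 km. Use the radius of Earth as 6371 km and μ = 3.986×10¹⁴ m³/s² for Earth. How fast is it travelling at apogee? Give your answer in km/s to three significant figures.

v ≈ 3.70 km/s

r_p = 6371 + 731.4 = 7102.4 km = 7.1024×10⁶ m.
r_a = 6371 + 10700 = 17071 km = 1.7071×10⁷ m.
Semi-major axis a = (r_p + r_a)/2 = 12087 km = 1.209×10⁷ m.
Vis-viva: v² = μ(2/r − 1/a) = 3.986×10¹⁴ × (1.172×10⁻⁷ − 8.274×10⁻⁸) = 1.372×10⁷ m²/s².
v = 3704 m/s = 3.704 km/s.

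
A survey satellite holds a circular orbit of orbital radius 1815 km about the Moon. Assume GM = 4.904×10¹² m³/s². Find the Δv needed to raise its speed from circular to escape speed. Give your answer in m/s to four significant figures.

Δv ≈ 680.9 m/s

r = 1815 km = 1.815×10⁶ m.
Circular speed v_c = √(μ/r) = 1644 m/s.
Escape speed v_esc = √(2μ/r) = √2 × v_c = 2325 m/s.
Δv = v_esc − v_c = 680.9 m/s.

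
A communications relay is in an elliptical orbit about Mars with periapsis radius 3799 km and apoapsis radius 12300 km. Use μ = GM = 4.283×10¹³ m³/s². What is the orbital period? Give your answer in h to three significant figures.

T ≈ 6.09 h

Semi-major axis a = (r_p + r_a)/2 = (3799.0 + 12300)/2 = 8049.5 km = 8.050×10⁶ m.
By Kepler's third law T = 2π√(a³/μ) = 2π × 3.490×10³ = 2.193×10⁴ s.
= 6.091 h.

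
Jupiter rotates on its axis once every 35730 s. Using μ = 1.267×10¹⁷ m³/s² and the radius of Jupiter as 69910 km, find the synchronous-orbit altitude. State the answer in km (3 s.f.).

A synchronous orbit has period T, so by Kepler's third law a = (μT²/4π²)^(1/3).
μT²/4π² = 1.267×10¹⁷ × (3.573×10⁴)² / 39.48 = 4.097×10²⁴ m³.
a = 1.600×10⁸ m = 1.6002×10⁵ km.
Altitude h = a − R = 1.6002×10⁵ − 69910 = 90105 km.

h_sync ≈ 90100 km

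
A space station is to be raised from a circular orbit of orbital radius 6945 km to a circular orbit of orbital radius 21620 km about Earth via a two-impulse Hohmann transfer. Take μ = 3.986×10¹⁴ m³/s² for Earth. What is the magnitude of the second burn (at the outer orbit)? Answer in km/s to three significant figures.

r₁ = 6945 km = 6.945×10⁶ m.
r₂ = 21620 km = 2.162×10⁷ m.
Transfer ellipse a_t = (r₁ + r₂)/2 = 1.428×10⁷ m.
At r₁: circular v_c1 = √(μ/r₁) = 7576 m/s; transfer-perigee v_p = √[μ(2/r₁ − 1/a_t)] = 9321 m/s.
At r₂: circular v_c2 = √(μ/r₂) = 4294 m/s; transfer-apogee v_a = √[μ(2/r₂ − 1/a_t)] = 2994 m/s.
Δv₂ = v_c2 − v_a = 1300 m/s.
= 1.300 km/s.

Δv ≈ 1.30 km/s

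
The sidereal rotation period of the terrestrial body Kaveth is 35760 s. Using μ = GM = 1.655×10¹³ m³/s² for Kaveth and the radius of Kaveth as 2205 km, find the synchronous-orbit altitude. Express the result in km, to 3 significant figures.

A synchronous orbit has period T, so by Kepler's third law a = (μT²/4π²)^(1/3).
μT²/4π² = 1.655×10¹³ × (3.576×10⁴)² / 39.48 = 5.361×10²⁰ m³.
a = 8.124×10⁶ m = 8123.5 km.
Altitude h = a − R = 8123.5 − 2205 = 5918.5 km.

h_sync ≈ 5920 km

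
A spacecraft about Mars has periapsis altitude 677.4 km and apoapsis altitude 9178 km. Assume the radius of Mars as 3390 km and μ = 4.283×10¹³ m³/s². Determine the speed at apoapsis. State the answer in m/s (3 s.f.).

r_p = 3390 + 677.4 = 4067.4 km = 4.0674×10⁶ m.
r_a = 3390 + 9178 = 12568 km = 1.2568×10⁷ m.
Semi-major axis a = (r_p + r_a)/2 = 8317.7 km = 8.318×10⁶ m.
Vis-viva: v² = μ(2/r − 1/a) = 4.283×10¹³ × (1.591×10⁻⁷ − 1.202×10⁻⁷) = 1.666×10⁶ m²/s².
v = 1291 m/s.

v ≈ 1290 m/s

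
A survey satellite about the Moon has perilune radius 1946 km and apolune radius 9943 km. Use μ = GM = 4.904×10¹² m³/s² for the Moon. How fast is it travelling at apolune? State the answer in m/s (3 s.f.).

v ≈ 402 m/s

Semi-major axis a = (r_p + r_a)/2 = 5944.5 km = 5.944×10⁶ m.
Vis-viva: v² = μ(2/r − 1/a) = 4.904×10¹² × (2.011×10⁻⁷ − 1.682×10⁻⁷) = 1.615×10⁵ m²/s².
v = 401.8 m/s.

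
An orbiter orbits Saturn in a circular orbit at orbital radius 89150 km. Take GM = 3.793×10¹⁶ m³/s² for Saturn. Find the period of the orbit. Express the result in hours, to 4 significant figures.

r = 89150 km = 8.915×10⁷ m.
Kepler's third law: T = 2π√(r³/μ) = 2π√((8.915×10⁷)³ / 3.793×10¹⁶).
r³/μ = 1.868×10⁷ s², so T = 2π × 4.322×10³ = 2.716×10⁴ s.
Converting: 2.716×10⁴ s ÷ 3600 = 7.543 hours.

T ≈ 7.543 hours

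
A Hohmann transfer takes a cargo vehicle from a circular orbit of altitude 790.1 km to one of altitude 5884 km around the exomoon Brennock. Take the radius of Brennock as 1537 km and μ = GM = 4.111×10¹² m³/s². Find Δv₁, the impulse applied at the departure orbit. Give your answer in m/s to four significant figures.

r₁ = 1537 + 790.1 = 2327.1 km = 2.3271×10⁶ m.
r₂ = 1537 + 5884 = 7421.0 km = 7.4210×10⁶ m.
Transfer ellipse a_t = (r₁ + r₂)/2 = 4.874×10⁶ m.
At r₁: circular v_c1 = √(μ/r₁) = 1329 m/s; transfer-periapsis v_p = √[μ(2/r₁ − 1/a_t)] = 1640 m/s.
Δv₁ = v_p − v_c1 = 310.9 m/s.

Δv ≈ 310.9 m/s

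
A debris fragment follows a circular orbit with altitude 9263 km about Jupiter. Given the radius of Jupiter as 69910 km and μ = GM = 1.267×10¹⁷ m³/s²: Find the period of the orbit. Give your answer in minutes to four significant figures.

r = 69910 + 9263 = 79173 km = 7.9173×10⁷ m.
Kepler's third law: T = 2π√(r³/μ) = 2π√((7.917×10⁷)³ / 1.267×10¹⁷).
r³/μ = 3.917×10⁶ s², so T = 2π × 1.979×10³ = 1.244×10⁴ s.
Converting: 1.244×10⁴ s ÷ 60.00 = 207.3 minutes.

T ≈ 207.3 minutes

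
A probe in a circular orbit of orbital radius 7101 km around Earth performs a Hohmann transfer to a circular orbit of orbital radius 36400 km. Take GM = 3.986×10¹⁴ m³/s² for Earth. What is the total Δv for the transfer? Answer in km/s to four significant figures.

r₁ = 7101 km = 7.101×10⁶ m.
r₂ = 36400 km = 3.640×10⁷ m.
Transfer ellipse a_t = (r₁ + r₂)/2 = 2.175×10⁷ m.
At r₁: circular v_c1 = √(μ/r₁) = 7492 m/s; transfer-perigee v_p = √[μ(2/r₁ − 1/a_t)] = 9692 m/s.
Δv₁ = v_p − v_c1 = 2200 m/s.
At r₂: circular v_c2 = √(μ/r₂) = 3309 m/s; transfer-apogee v_a = √[μ(2/r₂ − 1/a_t)] = 1891 m/s.
Δv₂ = v_c2 − v_a = 1418 m/s.
Total Δv = Δv₁ + Δv₂ = 3618 m/s = 3.618 km/s.

Δv_total ≈ 3.618 km/s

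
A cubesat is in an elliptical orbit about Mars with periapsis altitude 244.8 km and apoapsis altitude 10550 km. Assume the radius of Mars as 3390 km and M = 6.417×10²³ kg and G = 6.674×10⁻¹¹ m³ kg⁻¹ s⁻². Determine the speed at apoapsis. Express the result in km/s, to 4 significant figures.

v ≈ 1.127 km/s

μ = GM = 6.674×10⁻¹¹ × 6.417×10²³ = 4.283×10¹³ m³/s².
r_p = 3390 + 244.8 = 3634.8 km = 3.6348×10⁶ m.
r_a = 3390 + 10550 = 13940 km = 1.3940×10⁷ m.
Semi-major axis a = (r_p + r_a)/2 = 8787.4 km = 8.787×10⁶ m.
Vis-viva: v² = μ(2/r − 1/a) = 4.283×10¹³ × (1.435×10⁻⁷ − 1.138×10⁻⁷) = 1.271×10⁶ m²/s².
v = 1127 m/s = 1.127 km/s.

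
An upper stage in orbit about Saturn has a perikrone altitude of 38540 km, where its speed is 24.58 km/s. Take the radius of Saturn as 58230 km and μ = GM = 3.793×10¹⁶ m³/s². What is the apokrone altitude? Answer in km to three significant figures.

apokrone altitude ≈ 2.67×10⁵ km

r_p = 58230 + 38540 = 96770 km = 9.677×10⁷ m.
Specific energy ε = v²/2 − μ/r = -8.987×10⁷ J/kg, so a = −μ/(2ε) = 2.110×10⁸ m.
The apsides satisfy r_p + r_a = 2a, so the apokrone radius is 2a − r_p = 3.253×10⁸ m = 3.2527×10⁵ km.
Apokrone altitude = 3.2527×10⁵ − 58230 = 2.6704×10⁵ km.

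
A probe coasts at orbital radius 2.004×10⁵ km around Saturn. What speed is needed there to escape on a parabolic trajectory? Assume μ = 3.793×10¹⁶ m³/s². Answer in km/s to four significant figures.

v_esc ≈ 19.46 km/s

r = 2.004×10⁵ km = 2.004×10⁸ m.
Escape speed v_esc = √(2μ/r) = √(2 × 3.793×10¹⁶ / 2.004×10⁸) = √(3.785×10⁸) = 19460 m/s.
= 19.46 km/s.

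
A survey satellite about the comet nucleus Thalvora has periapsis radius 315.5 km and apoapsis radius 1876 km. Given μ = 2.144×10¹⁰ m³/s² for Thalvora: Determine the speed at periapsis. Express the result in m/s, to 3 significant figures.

v ≈ 341 m/s

Semi-major axis a = (r_p + r_a)/2 = 1095.8 km = 1.096×10⁶ m.
Vis-viva: v² = μ(2/r − 1/a) = 2.144×10¹⁰ × (6.339×10⁻⁶ − 9.126×10⁻⁷) = 1.163×10⁵ m²/s².
v = 341.1 m/s.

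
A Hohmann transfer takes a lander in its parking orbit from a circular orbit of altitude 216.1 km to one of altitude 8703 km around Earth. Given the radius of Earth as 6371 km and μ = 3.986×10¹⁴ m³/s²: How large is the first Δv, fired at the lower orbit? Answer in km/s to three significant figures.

r₁ = 6371 + 216.1 = 6587.1 km = 6.5871×10⁶ m.
r₂ = 6371 + 8703 = 15074 km = 1.5074×10⁷ m.
Transfer ellipse a_t = (r₁ + r₂)/2 = 1.083×10⁷ m.
At r₁: circular v_c1 = √(μ/r₁) = 7779 m/s; transfer-perigee v_p = √[μ(2/r₁ − 1/a_t)] = 9177 m/s.
Δv₁ = v_p − v_c1 = 1398 m/s.
= 1.398 km/s.

Δv ≈ 1.40 km/s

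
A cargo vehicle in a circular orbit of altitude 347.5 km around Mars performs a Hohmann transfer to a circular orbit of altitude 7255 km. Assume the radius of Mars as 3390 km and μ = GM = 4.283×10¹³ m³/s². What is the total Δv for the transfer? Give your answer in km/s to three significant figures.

r₁ = 3390 + 347.5 = 3737.5 km = 3.7375×10⁶ m.
r₂ = 3390 + 7255 = 10645 km = 1.0645×10⁷ m.
Transfer ellipse a_t = (r₁ + r₂)/2 = 7.191×10⁶ m.
At r₁: circular v_c1 = √(μ/r₁) = 3385 m/s; transfer-periapsis v_p = √[μ(2/r₁ − 1/a_t)] = 4119 m/s.
Δv₁ = v_p − v_c1 = 733.4 m/s.
At r₂: circular v_c2 = √(μ/r₂) = 2006 m/s; transfer-apoapsis v_a = √[μ(2/r₂ − 1/a_t)] = 1446 m/s.
Δv₂ = v_c2 − v_a = 559.8 m/s.
Total Δv = Δv₁ + Δv₂ = 1293 m/s = 1.293 km/s.

Δv_total ≈ 1.29 km/s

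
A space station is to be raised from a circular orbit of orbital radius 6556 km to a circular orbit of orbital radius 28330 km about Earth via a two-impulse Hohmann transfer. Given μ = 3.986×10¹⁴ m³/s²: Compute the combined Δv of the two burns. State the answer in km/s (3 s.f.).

r₁ = 6556 km = 6.556×10⁶ m.
r₂ = 28330 km = 2.833×10⁷ m.
Transfer ellipse a_t = (r₁ + r₂)/2 = 1.744×10⁷ m.
At r₁: circular v_c1 = √(μ/r₁) = 7797 m/s; transfer-perigee v_p = √[μ(2/r₁ − 1/a_t)] = 9937 m/s.
Δv₁ = v_p − v_c1 = 2140 m/s.
At r₂: circular v_c2 = √(μ/r₂) = 3751 m/s; transfer-apogee v_a = √[μ(2/r₂ − 1/a_t)] = 2300 m/s.
Δv₂ = v_c2 − v_a = 1451 m/s.
Total Δv = Δv₁ + Δv₂ = 3591 m/s = 3.591 km/s.

Δv_total ≈ 3.59 km/s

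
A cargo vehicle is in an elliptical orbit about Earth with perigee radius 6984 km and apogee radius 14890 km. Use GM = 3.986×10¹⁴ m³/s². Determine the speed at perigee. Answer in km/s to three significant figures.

Semi-major axis a = (r_p + r_a)/2 = 10937 km = 1.094×10⁷ m.
Vis-viva: v² = μ(2/r − 1/a) = 3.986×10¹⁴ × (2.864×10⁻⁷ − 9.143×10⁻⁸) = 7.770×10⁷ m²/s².
v = 8815 m/s = 8.815 km/s.

v ≈ 8.81 km/s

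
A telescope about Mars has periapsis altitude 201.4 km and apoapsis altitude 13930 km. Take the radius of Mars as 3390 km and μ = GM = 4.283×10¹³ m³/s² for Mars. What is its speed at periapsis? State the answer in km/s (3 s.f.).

v ≈ 4.44 km/s

r_p = 3390 + 201.4 = 3591.4 km = 3.5914×10⁶ m.
r_a = 3390 + 13930 = 17320 km = 1.7320×10⁷ m.
Semi-major axis a = (r_p + r_a)/2 = 10456 km = 1.046×10⁷ m.
Vis-viva: v² = μ(2/r − 1/a) = 4.283×10¹³ × (5.569×10⁻⁷ − 9.564×10⁻⁸) = 1.976×10⁷ m²/s².
v = 4445 m/s = 4.445 km/s.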